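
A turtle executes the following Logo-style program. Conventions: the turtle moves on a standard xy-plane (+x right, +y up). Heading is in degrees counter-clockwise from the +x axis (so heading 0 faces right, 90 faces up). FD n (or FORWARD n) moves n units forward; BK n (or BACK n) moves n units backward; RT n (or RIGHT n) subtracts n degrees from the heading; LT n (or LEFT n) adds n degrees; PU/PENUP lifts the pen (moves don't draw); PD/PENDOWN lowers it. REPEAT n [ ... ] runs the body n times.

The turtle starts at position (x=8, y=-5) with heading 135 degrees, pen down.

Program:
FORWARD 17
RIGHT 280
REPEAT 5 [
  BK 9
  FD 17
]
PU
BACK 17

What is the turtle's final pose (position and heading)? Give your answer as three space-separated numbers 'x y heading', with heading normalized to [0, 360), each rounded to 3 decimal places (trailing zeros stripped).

Executing turtle program step by step:
Start: pos=(8,-5), heading=135, pen down
FD 17: (8,-5) -> (-4.021,7.021) [heading=135, draw]
RT 280: heading 135 -> 215
REPEAT 5 [
  -- iteration 1/5 --
  BK 9: (-4.021,7.021) -> (3.352,12.183) [heading=215, draw]
  FD 17: (3.352,12.183) -> (-10.574,2.432) [heading=215, draw]
  -- iteration 2/5 --
  BK 9: (-10.574,2.432) -> (-3.202,7.594) [heading=215, draw]
  FD 17: (-3.202,7.594) -> (-17.127,-2.156) [heading=215, draw]
  -- iteration 3/5 --
  BK 9: (-17.127,-2.156) -> (-9.755,3.006) [heading=215, draw]
  FD 17: (-9.755,3.006) -> (-23.68,-6.745) [heading=215, draw]
  -- iteration 4/5 --
  BK 9: (-23.68,-6.745) -> (-16.308,-1.583) [heading=215, draw]
  FD 17: (-16.308,-1.583) -> (-30.234,-11.334) [heading=215, draw]
  -- iteration 5/5 --
  BK 9: (-30.234,-11.334) -> (-22.861,-6.171) [heading=215, draw]
  FD 17: (-22.861,-6.171) -> (-36.787,-15.922) [heading=215, draw]
]
PU: pen up
BK 17: (-36.787,-15.922) -> (-22.861,-6.171) [heading=215, move]
Final: pos=(-22.861,-6.171), heading=215, 11 segment(s) drawn

Answer: -22.861 -6.171 215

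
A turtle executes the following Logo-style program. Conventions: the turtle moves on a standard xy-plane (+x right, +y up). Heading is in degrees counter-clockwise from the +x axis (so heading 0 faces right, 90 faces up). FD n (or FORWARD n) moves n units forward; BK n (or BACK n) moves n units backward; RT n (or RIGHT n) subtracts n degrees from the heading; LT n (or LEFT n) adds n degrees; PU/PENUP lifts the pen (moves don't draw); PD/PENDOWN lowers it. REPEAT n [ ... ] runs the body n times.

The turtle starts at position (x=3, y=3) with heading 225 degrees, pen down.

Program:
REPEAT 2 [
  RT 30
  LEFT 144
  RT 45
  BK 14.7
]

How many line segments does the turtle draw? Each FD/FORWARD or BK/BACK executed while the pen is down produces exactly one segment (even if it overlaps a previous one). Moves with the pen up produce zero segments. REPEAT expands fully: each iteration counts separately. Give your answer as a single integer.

Answer: 2

Derivation:
Executing turtle program step by step:
Start: pos=(3,3), heading=225, pen down
REPEAT 2 [
  -- iteration 1/2 --
  RT 30: heading 225 -> 195
  LT 144: heading 195 -> 339
  RT 45: heading 339 -> 294
  BK 14.7: (3,3) -> (-2.979,16.429) [heading=294, draw]
  -- iteration 2/2 --
  RT 30: heading 294 -> 264
  LT 144: heading 264 -> 48
  RT 45: heading 48 -> 3
  BK 14.7: (-2.979,16.429) -> (-17.659,15.66) [heading=3, draw]
]
Final: pos=(-17.659,15.66), heading=3, 2 segment(s) drawn
Segments drawn: 2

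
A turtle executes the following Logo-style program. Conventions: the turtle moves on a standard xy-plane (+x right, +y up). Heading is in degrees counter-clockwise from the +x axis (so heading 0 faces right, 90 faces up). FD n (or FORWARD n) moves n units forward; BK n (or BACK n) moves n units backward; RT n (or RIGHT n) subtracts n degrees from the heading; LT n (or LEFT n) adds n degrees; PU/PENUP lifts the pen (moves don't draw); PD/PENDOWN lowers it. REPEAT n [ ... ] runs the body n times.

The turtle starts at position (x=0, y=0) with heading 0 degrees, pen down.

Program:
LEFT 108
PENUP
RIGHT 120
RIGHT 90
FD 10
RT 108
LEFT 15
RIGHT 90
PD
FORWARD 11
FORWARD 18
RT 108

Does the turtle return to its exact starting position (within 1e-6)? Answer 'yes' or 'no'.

Answer: no

Derivation:
Executing turtle program step by step:
Start: pos=(0,0), heading=0, pen down
LT 108: heading 0 -> 108
PU: pen up
RT 120: heading 108 -> 348
RT 90: heading 348 -> 258
FD 10: (0,0) -> (-2.079,-9.781) [heading=258, move]
RT 108: heading 258 -> 150
LT 15: heading 150 -> 165
RT 90: heading 165 -> 75
PD: pen down
FD 11: (-2.079,-9.781) -> (0.768,0.844) [heading=75, draw]
FD 18: (0.768,0.844) -> (5.427,18.23) [heading=75, draw]
RT 108: heading 75 -> 327
Final: pos=(5.427,18.23), heading=327, 2 segment(s) drawn

Start position: (0, 0)
Final position: (5.427, 18.23)
Distance = 19.021; >= 1e-6 -> NOT closed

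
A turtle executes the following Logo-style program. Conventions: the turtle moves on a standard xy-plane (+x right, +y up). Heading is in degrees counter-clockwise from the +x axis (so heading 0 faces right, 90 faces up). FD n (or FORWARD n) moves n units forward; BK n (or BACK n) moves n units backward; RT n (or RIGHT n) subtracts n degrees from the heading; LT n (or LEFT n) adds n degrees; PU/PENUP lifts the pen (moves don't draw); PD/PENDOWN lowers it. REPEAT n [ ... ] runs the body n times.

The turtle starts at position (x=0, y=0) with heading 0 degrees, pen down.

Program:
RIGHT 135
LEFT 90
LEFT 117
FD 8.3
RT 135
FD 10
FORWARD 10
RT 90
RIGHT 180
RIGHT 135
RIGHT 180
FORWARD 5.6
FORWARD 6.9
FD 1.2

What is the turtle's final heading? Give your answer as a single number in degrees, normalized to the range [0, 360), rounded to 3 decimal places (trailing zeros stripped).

Answer: 72

Derivation:
Executing turtle program step by step:
Start: pos=(0,0), heading=0, pen down
RT 135: heading 0 -> 225
LT 90: heading 225 -> 315
LT 117: heading 315 -> 72
FD 8.3: (0,0) -> (2.565,7.894) [heading=72, draw]
RT 135: heading 72 -> 297
FD 10: (2.565,7.894) -> (7.105,-1.016) [heading=297, draw]
FD 10: (7.105,-1.016) -> (11.645,-9.926) [heading=297, draw]
RT 90: heading 297 -> 207
RT 180: heading 207 -> 27
RT 135: heading 27 -> 252
RT 180: heading 252 -> 72
FD 5.6: (11.645,-9.926) -> (13.375,-4.6) [heading=72, draw]
FD 6.9: (13.375,-4.6) -> (15.507,1.962) [heading=72, draw]
FD 1.2: (15.507,1.962) -> (15.878,3.103) [heading=72, draw]
Final: pos=(15.878,3.103), heading=72, 6 segment(s) drawn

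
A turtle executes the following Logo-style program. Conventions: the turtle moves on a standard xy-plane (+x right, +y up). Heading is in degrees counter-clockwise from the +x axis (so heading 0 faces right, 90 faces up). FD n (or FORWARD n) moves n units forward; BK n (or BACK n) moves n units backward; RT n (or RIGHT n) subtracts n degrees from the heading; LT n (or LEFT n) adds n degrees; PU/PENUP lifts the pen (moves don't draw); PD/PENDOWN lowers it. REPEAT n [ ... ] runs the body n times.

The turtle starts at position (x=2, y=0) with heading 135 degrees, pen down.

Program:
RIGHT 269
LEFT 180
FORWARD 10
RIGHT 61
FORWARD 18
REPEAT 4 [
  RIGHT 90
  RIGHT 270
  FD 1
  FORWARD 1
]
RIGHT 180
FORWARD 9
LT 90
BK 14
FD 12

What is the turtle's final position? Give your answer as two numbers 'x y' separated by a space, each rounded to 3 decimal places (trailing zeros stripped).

Executing turtle program step by step:
Start: pos=(2,0), heading=135, pen down
RT 269: heading 135 -> 226
LT 180: heading 226 -> 46
FD 10: (2,0) -> (8.947,7.193) [heading=46, draw]
RT 61: heading 46 -> 345
FD 18: (8.947,7.193) -> (26.333,2.535) [heading=345, draw]
REPEAT 4 [
  -- iteration 1/4 --
  RT 90: heading 345 -> 255
  RT 270: heading 255 -> 345
  FD 1: (26.333,2.535) -> (27.299,2.276) [heading=345, draw]
  FD 1: (27.299,2.276) -> (28.265,2.017) [heading=345, draw]
  -- iteration 2/4 --
  RT 90: heading 345 -> 255
  RT 270: heading 255 -> 345
  FD 1: (28.265,2.017) -> (29.231,1.758) [heading=345, draw]
  FD 1: (29.231,1.758) -> (30.197,1.499) [heading=345, draw]
  -- iteration 3/4 --
  RT 90: heading 345 -> 255
  RT 270: heading 255 -> 345
  FD 1: (30.197,1.499) -> (31.163,1.241) [heading=345, draw]
  FD 1: (31.163,1.241) -> (32.129,0.982) [heading=345, draw]
  -- iteration 4/4 --
  RT 90: heading 345 -> 255
  RT 270: heading 255 -> 345
  FD 1: (32.129,0.982) -> (33.095,0.723) [heading=345, draw]
  FD 1: (33.095,0.723) -> (34.061,0.464) [heading=345, draw]
]
RT 180: heading 345 -> 165
FD 9: (34.061,0.464) -> (25.367,2.793) [heading=165, draw]
LT 90: heading 165 -> 255
BK 14: (25.367,2.793) -> (28.991,16.316) [heading=255, draw]
FD 12: (28.991,16.316) -> (25.885,4.725) [heading=255, draw]
Final: pos=(25.885,4.725), heading=255, 13 segment(s) drawn

Answer: 25.885 4.725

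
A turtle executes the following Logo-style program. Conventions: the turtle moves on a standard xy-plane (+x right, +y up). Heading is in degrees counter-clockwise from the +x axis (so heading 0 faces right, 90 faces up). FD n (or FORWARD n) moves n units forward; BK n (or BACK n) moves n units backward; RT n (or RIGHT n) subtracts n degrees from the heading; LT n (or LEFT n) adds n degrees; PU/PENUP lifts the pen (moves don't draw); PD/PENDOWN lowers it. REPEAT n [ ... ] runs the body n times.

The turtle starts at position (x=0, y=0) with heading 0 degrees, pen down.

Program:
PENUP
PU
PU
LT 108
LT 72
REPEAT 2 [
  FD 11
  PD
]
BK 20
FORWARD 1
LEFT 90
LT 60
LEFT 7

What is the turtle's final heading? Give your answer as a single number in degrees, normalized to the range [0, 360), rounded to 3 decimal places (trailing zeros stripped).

Answer: 337

Derivation:
Executing turtle program step by step:
Start: pos=(0,0), heading=0, pen down
PU: pen up
PU: pen up
PU: pen up
LT 108: heading 0 -> 108
LT 72: heading 108 -> 180
REPEAT 2 [
  -- iteration 1/2 --
  FD 11: (0,0) -> (-11,0) [heading=180, move]
  PD: pen down
  -- iteration 2/2 --
  FD 11: (-11,0) -> (-22,0) [heading=180, draw]
  PD: pen down
]
BK 20: (-22,0) -> (-2,0) [heading=180, draw]
FD 1: (-2,0) -> (-3,0) [heading=180, draw]
LT 90: heading 180 -> 270
LT 60: heading 270 -> 330
LT 7: heading 330 -> 337
Final: pos=(-3,0), heading=337, 3 segment(s) drawn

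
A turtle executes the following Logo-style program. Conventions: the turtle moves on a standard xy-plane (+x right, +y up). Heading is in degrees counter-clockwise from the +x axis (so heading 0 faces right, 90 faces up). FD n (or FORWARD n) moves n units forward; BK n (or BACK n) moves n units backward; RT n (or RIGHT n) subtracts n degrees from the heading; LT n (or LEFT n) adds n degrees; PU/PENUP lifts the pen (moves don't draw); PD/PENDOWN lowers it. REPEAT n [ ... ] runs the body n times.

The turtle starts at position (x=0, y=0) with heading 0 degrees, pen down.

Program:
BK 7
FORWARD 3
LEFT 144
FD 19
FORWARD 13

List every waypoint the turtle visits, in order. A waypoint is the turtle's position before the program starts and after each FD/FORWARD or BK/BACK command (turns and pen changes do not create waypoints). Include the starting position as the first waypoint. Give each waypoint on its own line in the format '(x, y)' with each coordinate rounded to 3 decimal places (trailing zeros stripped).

Answer: (0, 0)
(-7, 0)
(-4, 0)
(-19.371, 11.168)
(-29.889, 18.809)

Derivation:
Executing turtle program step by step:
Start: pos=(0,0), heading=0, pen down
BK 7: (0,0) -> (-7,0) [heading=0, draw]
FD 3: (-7,0) -> (-4,0) [heading=0, draw]
LT 144: heading 0 -> 144
FD 19: (-4,0) -> (-19.371,11.168) [heading=144, draw]
FD 13: (-19.371,11.168) -> (-29.889,18.809) [heading=144, draw]
Final: pos=(-29.889,18.809), heading=144, 4 segment(s) drawn
Waypoints (5 total):
(0, 0)
(-7, 0)
(-4, 0)
(-19.371, 11.168)
(-29.889, 18.809)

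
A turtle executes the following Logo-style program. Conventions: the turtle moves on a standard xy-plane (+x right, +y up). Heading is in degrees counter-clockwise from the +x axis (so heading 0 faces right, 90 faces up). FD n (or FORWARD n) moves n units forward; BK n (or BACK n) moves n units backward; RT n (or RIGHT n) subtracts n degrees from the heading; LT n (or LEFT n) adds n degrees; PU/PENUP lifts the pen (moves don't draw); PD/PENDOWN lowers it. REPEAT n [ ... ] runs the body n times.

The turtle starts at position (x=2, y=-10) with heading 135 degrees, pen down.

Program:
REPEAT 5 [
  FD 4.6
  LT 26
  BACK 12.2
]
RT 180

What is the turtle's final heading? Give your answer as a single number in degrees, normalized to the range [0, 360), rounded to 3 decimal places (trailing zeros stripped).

Executing turtle program step by step:
Start: pos=(2,-10), heading=135, pen down
REPEAT 5 [
  -- iteration 1/5 --
  FD 4.6: (2,-10) -> (-1.253,-6.747) [heading=135, draw]
  LT 26: heading 135 -> 161
  BK 12.2: (-1.253,-6.747) -> (10.283,-10.719) [heading=161, draw]
  -- iteration 2/5 --
  FD 4.6: (10.283,-10.719) -> (5.933,-9.222) [heading=161, draw]
  LT 26: heading 161 -> 187
  BK 12.2: (5.933,-9.222) -> (18.042,-7.735) [heading=187, draw]
  -- iteration 3/5 --
  FD 4.6: (18.042,-7.735) -> (13.477,-8.295) [heading=187, draw]
  LT 26: heading 187 -> 213
  BK 12.2: (13.477,-8.295) -> (23.708,-1.651) [heading=213, draw]
  -- iteration 4/5 --
  FD 4.6: (23.708,-1.651) -> (19.85,-4.156) [heading=213, draw]
  LT 26: heading 213 -> 239
  BK 12.2: (19.85,-4.156) -> (26.134,6.301) [heading=239, draw]
  -- iteration 5/5 --
  FD 4.6: (26.134,6.301) -> (23.765,2.358) [heading=239, draw]
  LT 26: heading 239 -> 265
  BK 12.2: (23.765,2.358) -> (24.828,14.512) [heading=265, draw]
]
RT 180: heading 265 -> 85
Final: pos=(24.828,14.512), heading=85, 10 segment(s) drawn

Answer: 85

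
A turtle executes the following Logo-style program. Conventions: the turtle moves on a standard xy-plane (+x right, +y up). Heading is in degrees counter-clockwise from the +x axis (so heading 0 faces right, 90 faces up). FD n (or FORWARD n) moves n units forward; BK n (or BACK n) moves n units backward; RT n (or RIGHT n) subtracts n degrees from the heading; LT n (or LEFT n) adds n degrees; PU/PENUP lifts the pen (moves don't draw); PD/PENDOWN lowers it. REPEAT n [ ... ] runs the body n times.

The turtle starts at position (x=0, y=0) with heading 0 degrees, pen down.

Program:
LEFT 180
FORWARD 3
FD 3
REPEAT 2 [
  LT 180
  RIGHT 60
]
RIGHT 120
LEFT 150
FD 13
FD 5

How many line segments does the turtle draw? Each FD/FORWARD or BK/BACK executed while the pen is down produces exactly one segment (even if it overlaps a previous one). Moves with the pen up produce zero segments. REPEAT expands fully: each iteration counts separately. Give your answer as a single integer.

Answer: 4

Derivation:
Executing turtle program step by step:
Start: pos=(0,0), heading=0, pen down
LT 180: heading 0 -> 180
FD 3: (0,0) -> (-3,0) [heading=180, draw]
FD 3: (-3,0) -> (-6,0) [heading=180, draw]
REPEAT 2 [
  -- iteration 1/2 --
  LT 180: heading 180 -> 0
  RT 60: heading 0 -> 300
  -- iteration 2/2 --
  LT 180: heading 300 -> 120
  RT 60: heading 120 -> 60
]
RT 120: heading 60 -> 300
LT 150: heading 300 -> 90
FD 13: (-6,0) -> (-6,13) [heading=90, draw]
FD 5: (-6,13) -> (-6,18) [heading=90, draw]
Final: pos=(-6,18), heading=90, 4 segment(s) drawn
Segments drawn: 4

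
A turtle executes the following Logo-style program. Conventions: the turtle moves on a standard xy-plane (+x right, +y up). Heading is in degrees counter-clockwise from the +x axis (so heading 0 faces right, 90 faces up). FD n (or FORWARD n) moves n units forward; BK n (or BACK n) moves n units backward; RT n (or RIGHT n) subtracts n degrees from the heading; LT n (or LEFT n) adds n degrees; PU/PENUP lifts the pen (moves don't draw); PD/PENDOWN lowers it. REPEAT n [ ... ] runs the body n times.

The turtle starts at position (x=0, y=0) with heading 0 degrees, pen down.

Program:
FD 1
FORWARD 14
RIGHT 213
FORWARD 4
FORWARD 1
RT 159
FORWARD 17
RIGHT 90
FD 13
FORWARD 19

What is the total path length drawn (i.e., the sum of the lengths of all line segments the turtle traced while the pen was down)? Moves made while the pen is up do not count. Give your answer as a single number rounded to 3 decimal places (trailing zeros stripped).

Executing turtle program step by step:
Start: pos=(0,0), heading=0, pen down
FD 1: (0,0) -> (1,0) [heading=0, draw]
FD 14: (1,0) -> (15,0) [heading=0, draw]
RT 213: heading 0 -> 147
FD 4: (15,0) -> (11.645,2.179) [heading=147, draw]
FD 1: (11.645,2.179) -> (10.807,2.723) [heading=147, draw]
RT 159: heading 147 -> 348
FD 17: (10.807,2.723) -> (27.435,-0.811) [heading=348, draw]
RT 90: heading 348 -> 258
FD 13: (27.435,-0.811) -> (24.732,-13.527) [heading=258, draw]
FD 19: (24.732,-13.527) -> (20.782,-32.112) [heading=258, draw]
Final: pos=(20.782,-32.112), heading=258, 7 segment(s) drawn

Segment lengths:
  seg 1: (0,0) -> (1,0), length = 1
  seg 2: (1,0) -> (15,0), length = 14
  seg 3: (15,0) -> (11.645,2.179), length = 4
  seg 4: (11.645,2.179) -> (10.807,2.723), length = 1
  seg 5: (10.807,2.723) -> (27.435,-0.811), length = 17
  seg 6: (27.435,-0.811) -> (24.732,-13.527), length = 13
  seg 7: (24.732,-13.527) -> (20.782,-32.112), length = 19
Total = 69

Answer: 69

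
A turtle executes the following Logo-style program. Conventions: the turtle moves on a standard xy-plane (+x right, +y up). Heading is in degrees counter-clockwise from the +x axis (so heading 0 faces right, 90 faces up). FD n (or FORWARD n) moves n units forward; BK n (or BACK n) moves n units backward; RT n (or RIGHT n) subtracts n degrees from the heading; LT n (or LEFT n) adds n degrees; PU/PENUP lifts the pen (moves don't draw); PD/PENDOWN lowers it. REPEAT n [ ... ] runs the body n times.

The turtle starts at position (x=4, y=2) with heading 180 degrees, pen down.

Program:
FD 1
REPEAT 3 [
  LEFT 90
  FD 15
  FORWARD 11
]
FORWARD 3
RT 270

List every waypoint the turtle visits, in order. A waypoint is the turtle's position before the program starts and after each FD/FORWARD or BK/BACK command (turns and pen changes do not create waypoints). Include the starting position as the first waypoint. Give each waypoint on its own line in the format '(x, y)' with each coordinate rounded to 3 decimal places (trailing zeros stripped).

Answer: (4, 2)
(3, 2)
(3, -13)
(3, -24)
(18, -24)
(29, -24)
(29, -9)
(29, 2)
(29, 5)

Derivation:
Executing turtle program step by step:
Start: pos=(4,2), heading=180, pen down
FD 1: (4,2) -> (3,2) [heading=180, draw]
REPEAT 3 [
  -- iteration 1/3 --
  LT 90: heading 180 -> 270
  FD 15: (3,2) -> (3,-13) [heading=270, draw]
  FD 11: (3,-13) -> (3,-24) [heading=270, draw]
  -- iteration 2/3 --
  LT 90: heading 270 -> 0
  FD 15: (3,-24) -> (18,-24) [heading=0, draw]
  FD 11: (18,-24) -> (29,-24) [heading=0, draw]
  -- iteration 3/3 --
  LT 90: heading 0 -> 90
  FD 15: (29,-24) -> (29,-9) [heading=90, draw]
  FD 11: (29,-9) -> (29,2) [heading=90, draw]
]
FD 3: (29,2) -> (29,5) [heading=90, draw]
RT 270: heading 90 -> 180
Final: pos=(29,5), heading=180, 8 segment(s) drawn
Waypoints (9 total):
(4, 2)
(3, 2)
(3, -13)
(3, -24)
(18, -24)
(29, -24)
(29, -9)
(29, 2)
(29, 5)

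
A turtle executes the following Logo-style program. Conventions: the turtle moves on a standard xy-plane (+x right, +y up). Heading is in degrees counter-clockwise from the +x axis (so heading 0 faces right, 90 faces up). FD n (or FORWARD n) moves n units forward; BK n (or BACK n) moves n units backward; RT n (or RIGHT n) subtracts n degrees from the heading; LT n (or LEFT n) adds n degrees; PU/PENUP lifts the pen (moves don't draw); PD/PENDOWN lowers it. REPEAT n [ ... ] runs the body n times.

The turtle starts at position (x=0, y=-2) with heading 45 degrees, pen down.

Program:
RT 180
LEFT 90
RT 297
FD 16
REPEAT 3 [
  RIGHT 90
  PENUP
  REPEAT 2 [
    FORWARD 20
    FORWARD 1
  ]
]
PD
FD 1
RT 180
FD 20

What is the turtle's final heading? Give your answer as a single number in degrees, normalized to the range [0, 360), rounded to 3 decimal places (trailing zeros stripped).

Executing turtle program step by step:
Start: pos=(0,-2), heading=45, pen down
RT 180: heading 45 -> 225
LT 90: heading 225 -> 315
RT 297: heading 315 -> 18
FD 16: (0,-2) -> (15.217,2.944) [heading=18, draw]
REPEAT 3 [
  -- iteration 1/3 --
  RT 90: heading 18 -> 288
  PU: pen up
  REPEAT 2 [
    -- iteration 1/2 --
    FD 20: (15.217,2.944) -> (21.397,-16.077) [heading=288, move]
    FD 1: (21.397,-16.077) -> (21.706,-17.028) [heading=288, move]
    -- iteration 2/2 --
    FD 20: (21.706,-17.028) -> (27.887,-36.049) [heading=288, move]
    FD 1: (27.887,-36.049) -> (28.196,-37) [heading=288, move]
  ]
  -- iteration 2/3 --
  RT 90: heading 288 -> 198
  PU: pen up
  REPEAT 2 [
    -- iteration 1/2 --
    FD 20: (28.196,-37) -> (9.174,-43.18) [heading=198, move]
    FD 1: (9.174,-43.18) -> (8.223,-43.489) [heading=198, move]
    -- iteration 2/2 --
    FD 20: (8.223,-43.489) -> (-10.798,-49.67) [heading=198, move]
    FD 1: (-10.798,-49.67) -> (-11.749,-49.979) [heading=198, move]
  ]
  -- iteration 3/3 --
  RT 90: heading 198 -> 108
  PU: pen up
  REPEAT 2 [
    -- iteration 1/2 --
    FD 20: (-11.749,-49.979) -> (-17.929,-30.958) [heading=108, move]
    FD 1: (-17.929,-30.958) -> (-18.238,-30.007) [heading=108, move]
    -- iteration 2/2 --
    FD 20: (-18.238,-30.007) -> (-24.418,-10.985) [heading=108, move]
    FD 1: (-24.418,-10.985) -> (-24.727,-10.034) [heading=108, move]
  ]
]
PD: pen down
FD 1: (-24.727,-10.034) -> (-25.036,-9.083) [heading=108, draw]
RT 180: heading 108 -> 288
FD 20: (-25.036,-9.083) -> (-18.856,-28.105) [heading=288, draw]
Final: pos=(-18.856,-28.105), heading=288, 3 segment(s) drawn

Answer: 288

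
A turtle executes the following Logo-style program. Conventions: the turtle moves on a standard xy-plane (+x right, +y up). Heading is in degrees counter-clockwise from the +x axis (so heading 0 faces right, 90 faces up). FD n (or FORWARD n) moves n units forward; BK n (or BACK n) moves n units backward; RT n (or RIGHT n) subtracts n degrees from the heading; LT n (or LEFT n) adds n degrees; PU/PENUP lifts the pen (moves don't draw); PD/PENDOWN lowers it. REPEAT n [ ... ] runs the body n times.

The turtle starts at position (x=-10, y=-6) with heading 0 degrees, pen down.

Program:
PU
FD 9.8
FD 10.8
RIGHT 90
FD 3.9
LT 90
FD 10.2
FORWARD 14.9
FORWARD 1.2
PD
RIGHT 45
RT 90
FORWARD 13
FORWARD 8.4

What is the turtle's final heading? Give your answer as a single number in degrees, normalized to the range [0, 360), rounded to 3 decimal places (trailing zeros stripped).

Executing turtle program step by step:
Start: pos=(-10,-6), heading=0, pen down
PU: pen up
FD 9.8: (-10,-6) -> (-0.2,-6) [heading=0, move]
FD 10.8: (-0.2,-6) -> (10.6,-6) [heading=0, move]
RT 90: heading 0 -> 270
FD 3.9: (10.6,-6) -> (10.6,-9.9) [heading=270, move]
LT 90: heading 270 -> 0
FD 10.2: (10.6,-9.9) -> (20.8,-9.9) [heading=0, move]
FD 14.9: (20.8,-9.9) -> (35.7,-9.9) [heading=0, move]
FD 1.2: (35.7,-9.9) -> (36.9,-9.9) [heading=0, move]
PD: pen down
RT 45: heading 0 -> 315
RT 90: heading 315 -> 225
FD 13: (36.9,-9.9) -> (27.708,-19.092) [heading=225, draw]
FD 8.4: (27.708,-19.092) -> (21.768,-25.032) [heading=225, draw]
Final: pos=(21.768,-25.032), heading=225, 2 segment(s) drawn

Answer: 225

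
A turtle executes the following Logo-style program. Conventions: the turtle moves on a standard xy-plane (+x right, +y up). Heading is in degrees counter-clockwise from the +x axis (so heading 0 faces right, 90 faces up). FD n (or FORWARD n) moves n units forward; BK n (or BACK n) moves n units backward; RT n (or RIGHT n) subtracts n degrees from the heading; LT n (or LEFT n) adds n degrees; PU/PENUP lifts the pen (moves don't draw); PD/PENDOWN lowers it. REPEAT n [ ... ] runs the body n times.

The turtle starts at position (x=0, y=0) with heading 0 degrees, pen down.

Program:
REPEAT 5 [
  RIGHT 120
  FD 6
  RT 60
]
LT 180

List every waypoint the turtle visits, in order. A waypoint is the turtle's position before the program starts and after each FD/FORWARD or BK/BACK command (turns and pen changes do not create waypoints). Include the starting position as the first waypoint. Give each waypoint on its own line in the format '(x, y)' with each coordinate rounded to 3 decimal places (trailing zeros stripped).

Answer: (0, 0)
(-3, -5.196)
(0, 0)
(-3, -5.196)
(0, 0)
(-3, -5.196)

Derivation:
Executing turtle program step by step:
Start: pos=(0,0), heading=0, pen down
REPEAT 5 [
  -- iteration 1/5 --
  RT 120: heading 0 -> 240
  FD 6: (0,0) -> (-3,-5.196) [heading=240, draw]
  RT 60: heading 240 -> 180
  -- iteration 2/5 --
  RT 120: heading 180 -> 60
  FD 6: (-3,-5.196) -> (0,0) [heading=60, draw]
  RT 60: heading 60 -> 0
  -- iteration 3/5 --
  RT 120: heading 0 -> 240
  FD 6: (0,0) -> (-3,-5.196) [heading=240, draw]
  RT 60: heading 240 -> 180
  -- iteration 4/5 --
  RT 120: heading 180 -> 60
  FD 6: (-3,-5.196) -> (0,0) [heading=60, draw]
  RT 60: heading 60 -> 0
  -- iteration 5/5 --
  RT 120: heading 0 -> 240
  FD 6: (0,0) -> (-3,-5.196) [heading=240, draw]
  RT 60: heading 240 -> 180
]
LT 180: heading 180 -> 0
Final: pos=(-3,-5.196), heading=0, 5 segment(s) drawn
Waypoints (6 total):
(0, 0)
(-3, -5.196)
(0, 0)
(-3, -5.196)
(0, 0)
(-3, -5.196)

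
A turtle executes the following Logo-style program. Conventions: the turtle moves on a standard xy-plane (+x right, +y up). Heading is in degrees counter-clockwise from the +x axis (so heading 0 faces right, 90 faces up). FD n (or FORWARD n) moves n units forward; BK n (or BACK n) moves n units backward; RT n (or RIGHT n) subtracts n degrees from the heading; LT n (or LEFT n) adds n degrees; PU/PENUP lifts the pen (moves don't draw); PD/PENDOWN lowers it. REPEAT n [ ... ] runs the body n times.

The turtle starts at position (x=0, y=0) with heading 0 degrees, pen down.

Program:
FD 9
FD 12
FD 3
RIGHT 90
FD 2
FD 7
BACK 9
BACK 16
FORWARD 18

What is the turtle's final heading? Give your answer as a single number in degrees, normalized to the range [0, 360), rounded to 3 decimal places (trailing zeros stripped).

Answer: 270

Derivation:
Executing turtle program step by step:
Start: pos=(0,0), heading=0, pen down
FD 9: (0,0) -> (9,0) [heading=0, draw]
FD 12: (9,0) -> (21,0) [heading=0, draw]
FD 3: (21,0) -> (24,0) [heading=0, draw]
RT 90: heading 0 -> 270
FD 2: (24,0) -> (24,-2) [heading=270, draw]
FD 7: (24,-2) -> (24,-9) [heading=270, draw]
BK 9: (24,-9) -> (24,0) [heading=270, draw]
BK 16: (24,0) -> (24,16) [heading=270, draw]
FD 18: (24,16) -> (24,-2) [heading=270, draw]
Final: pos=(24,-2), heading=270, 8 segment(s) drawn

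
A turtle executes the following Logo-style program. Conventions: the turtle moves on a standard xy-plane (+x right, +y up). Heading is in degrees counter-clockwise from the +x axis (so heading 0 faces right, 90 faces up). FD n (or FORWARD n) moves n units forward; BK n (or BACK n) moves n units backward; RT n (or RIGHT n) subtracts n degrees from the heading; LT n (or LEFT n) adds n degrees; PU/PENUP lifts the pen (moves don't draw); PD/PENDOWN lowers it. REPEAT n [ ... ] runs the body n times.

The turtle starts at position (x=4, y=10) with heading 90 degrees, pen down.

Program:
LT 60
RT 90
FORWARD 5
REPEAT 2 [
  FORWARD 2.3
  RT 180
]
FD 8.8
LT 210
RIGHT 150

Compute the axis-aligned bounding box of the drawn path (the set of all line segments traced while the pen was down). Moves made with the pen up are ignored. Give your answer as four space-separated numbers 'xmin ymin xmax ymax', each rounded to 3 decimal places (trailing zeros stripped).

Executing turtle program step by step:
Start: pos=(4,10), heading=90, pen down
LT 60: heading 90 -> 150
RT 90: heading 150 -> 60
FD 5: (4,10) -> (6.5,14.33) [heading=60, draw]
REPEAT 2 [
  -- iteration 1/2 --
  FD 2.3: (6.5,14.33) -> (7.65,16.322) [heading=60, draw]
  RT 180: heading 60 -> 240
  -- iteration 2/2 --
  FD 2.3: (7.65,16.322) -> (6.5,14.33) [heading=240, draw]
  RT 180: heading 240 -> 60
]
FD 8.8: (6.5,14.33) -> (10.9,21.951) [heading=60, draw]
LT 210: heading 60 -> 270
RT 150: heading 270 -> 120
Final: pos=(10.9,21.951), heading=120, 4 segment(s) drawn

Segment endpoints: x in {4, 6.5, 6.5, 7.65, 10.9}, y in {10, 14.33, 14.33, 16.322, 21.951}
xmin=4, ymin=10, xmax=10.9, ymax=21.951

Answer: 4 10 10.9 21.951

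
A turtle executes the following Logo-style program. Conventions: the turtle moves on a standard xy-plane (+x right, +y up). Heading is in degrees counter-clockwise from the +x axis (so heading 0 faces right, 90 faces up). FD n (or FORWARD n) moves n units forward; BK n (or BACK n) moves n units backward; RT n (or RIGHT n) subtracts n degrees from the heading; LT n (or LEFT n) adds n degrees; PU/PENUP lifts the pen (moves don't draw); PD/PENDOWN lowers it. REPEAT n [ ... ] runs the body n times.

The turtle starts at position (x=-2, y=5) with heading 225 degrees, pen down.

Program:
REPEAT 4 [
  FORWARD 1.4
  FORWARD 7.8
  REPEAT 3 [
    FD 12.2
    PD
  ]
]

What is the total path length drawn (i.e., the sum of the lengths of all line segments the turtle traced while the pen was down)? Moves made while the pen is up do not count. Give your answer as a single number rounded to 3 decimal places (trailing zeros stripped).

Answer: 183.2

Derivation:
Executing turtle program step by step:
Start: pos=(-2,5), heading=225, pen down
REPEAT 4 [
  -- iteration 1/4 --
  FD 1.4: (-2,5) -> (-2.99,4.01) [heading=225, draw]
  FD 7.8: (-2.99,4.01) -> (-8.505,-1.505) [heading=225, draw]
  REPEAT 3 [
    -- iteration 1/3 --
    FD 12.2: (-8.505,-1.505) -> (-17.132,-10.132) [heading=225, draw]
    PD: pen down
    -- iteration 2/3 --
    FD 12.2: (-17.132,-10.132) -> (-25.759,-18.759) [heading=225, draw]
    PD: pen down
    -- iteration 3/3 --
    FD 12.2: (-25.759,-18.759) -> (-34.385,-27.385) [heading=225, draw]
    PD: pen down
  ]
  -- iteration 2/4 --
  FD 1.4: (-34.385,-27.385) -> (-35.375,-28.375) [heading=225, draw]
  FD 7.8: (-35.375,-28.375) -> (-40.891,-33.891) [heading=225, draw]
  REPEAT 3 [
    -- iteration 1/3 --
    FD 12.2: (-40.891,-33.891) -> (-49.518,-42.518) [heading=225, draw]
    PD: pen down
    -- iteration 2/3 --
    FD 12.2: (-49.518,-42.518) -> (-58.144,-51.144) [heading=225, draw]
    PD: pen down
    -- iteration 3/3 --
    FD 12.2: (-58.144,-51.144) -> (-66.771,-59.771) [heading=225, draw]
    PD: pen down
  ]
  -- iteration 3/4 --
  FD 1.4: (-66.771,-59.771) -> (-67.761,-60.761) [heading=225, draw]
  FD 7.8: (-67.761,-60.761) -> (-73.276,-66.276) [heading=225, draw]
  REPEAT 3 [
    -- iteration 1/3 --
    FD 12.2: (-73.276,-66.276) -> (-81.903,-74.903) [heading=225, draw]
    PD: pen down
    -- iteration 2/3 --
    FD 12.2: (-81.903,-74.903) -> (-90.53,-83.53) [heading=225, draw]
    PD: pen down
    -- iteration 3/3 --
    FD 12.2: (-90.53,-83.53) -> (-99.156,-92.156) [heading=225, draw]
    PD: pen down
  ]
  -- iteration 4/4 --
  FD 1.4: (-99.156,-92.156) -> (-100.146,-93.146) [heading=225, draw]
  FD 7.8: (-100.146,-93.146) -> (-105.662,-98.662) [heading=225, draw]
  REPEAT 3 [
    -- iteration 1/3 --
    FD 12.2: (-105.662,-98.662) -> (-114.289,-107.289) [heading=225, draw]
    PD: pen down
    -- iteration 2/3 --
    FD 12.2: (-114.289,-107.289) -> (-122.915,-115.915) [heading=225, draw]
    PD: pen down
    -- iteration 3/3 --
    FD 12.2: (-122.915,-115.915) -> (-131.542,-124.542) [heading=225, draw]
    PD: pen down
  ]
]
Final: pos=(-131.542,-124.542), heading=225, 20 segment(s) drawn

Segment lengths:
  seg 1: (-2,5) -> (-2.99,4.01), length = 1.4
  seg 2: (-2.99,4.01) -> (-8.505,-1.505), length = 7.8
  seg 3: (-8.505,-1.505) -> (-17.132,-10.132), length = 12.2
  seg 4: (-17.132,-10.132) -> (-25.759,-18.759), length = 12.2
  seg 5: (-25.759,-18.759) -> (-34.385,-27.385), length = 12.2
  seg 6: (-34.385,-27.385) -> (-35.375,-28.375), length = 1.4
  seg 7: (-35.375,-28.375) -> (-40.891,-33.891), length = 7.8
  seg 8: (-40.891,-33.891) -> (-49.518,-42.518), length = 12.2
  seg 9: (-49.518,-42.518) -> (-58.144,-51.144), length = 12.2
  seg 10: (-58.144,-51.144) -> (-66.771,-59.771), length = 12.2
  seg 11: (-66.771,-59.771) -> (-67.761,-60.761), length = 1.4
  seg 12: (-67.761,-60.761) -> (-73.276,-66.276), length = 7.8
  seg 13: (-73.276,-66.276) -> (-81.903,-74.903), length = 12.2
  seg 14: (-81.903,-74.903) -> (-90.53,-83.53), length = 12.2
  seg 15: (-90.53,-83.53) -> (-99.156,-92.156), length = 12.2
  seg 16: (-99.156,-92.156) -> (-100.146,-93.146), length = 1.4
  seg 17: (-100.146,-93.146) -> (-105.662,-98.662), length = 7.8
  seg 18: (-105.662,-98.662) -> (-114.289,-107.289), length = 12.2
  seg 19: (-114.289,-107.289) -> (-122.915,-115.915), length = 12.2
  seg 20: (-122.915,-115.915) -> (-131.542,-124.542), length = 12.2
Total = 183.2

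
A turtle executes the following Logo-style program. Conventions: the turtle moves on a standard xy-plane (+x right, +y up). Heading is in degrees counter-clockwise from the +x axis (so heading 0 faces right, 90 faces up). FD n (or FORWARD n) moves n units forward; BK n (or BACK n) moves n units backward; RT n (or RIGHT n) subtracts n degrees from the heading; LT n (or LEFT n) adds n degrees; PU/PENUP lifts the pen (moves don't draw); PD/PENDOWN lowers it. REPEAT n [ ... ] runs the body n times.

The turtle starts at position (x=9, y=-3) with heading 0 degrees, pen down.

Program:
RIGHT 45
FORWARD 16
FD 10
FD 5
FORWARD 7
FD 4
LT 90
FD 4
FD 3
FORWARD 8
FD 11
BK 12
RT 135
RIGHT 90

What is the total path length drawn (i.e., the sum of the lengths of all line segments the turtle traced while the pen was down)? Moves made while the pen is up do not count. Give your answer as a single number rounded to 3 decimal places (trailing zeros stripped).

Answer: 80

Derivation:
Executing turtle program step by step:
Start: pos=(9,-3), heading=0, pen down
RT 45: heading 0 -> 315
FD 16: (9,-3) -> (20.314,-14.314) [heading=315, draw]
FD 10: (20.314,-14.314) -> (27.385,-21.385) [heading=315, draw]
FD 5: (27.385,-21.385) -> (30.92,-24.92) [heading=315, draw]
FD 7: (30.92,-24.92) -> (35.87,-29.87) [heading=315, draw]
FD 4: (35.87,-29.87) -> (38.698,-32.698) [heading=315, draw]
LT 90: heading 315 -> 45
FD 4: (38.698,-32.698) -> (41.527,-29.87) [heading=45, draw]
FD 3: (41.527,-29.87) -> (43.648,-27.749) [heading=45, draw]
FD 8: (43.648,-27.749) -> (49.305,-22.092) [heading=45, draw]
FD 11: (49.305,-22.092) -> (57.083,-14.314) [heading=45, draw]
BK 12: (57.083,-14.314) -> (48.598,-22.799) [heading=45, draw]
RT 135: heading 45 -> 270
RT 90: heading 270 -> 180
Final: pos=(48.598,-22.799), heading=180, 10 segment(s) drawn

Segment lengths:
  seg 1: (9,-3) -> (20.314,-14.314), length = 16
  seg 2: (20.314,-14.314) -> (27.385,-21.385), length = 10
  seg 3: (27.385,-21.385) -> (30.92,-24.92), length = 5
  seg 4: (30.92,-24.92) -> (35.87,-29.87), length = 7
  seg 5: (35.87,-29.87) -> (38.698,-32.698), length = 4
  seg 6: (38.698,-32.698) -> (41.527,-29.87), length = 4
  seg 7: (41.527,-29.87) -> (43.648,-27.749), length = 3
  seg 8: (43.648,-27.749) -> (49.305,-22.092), length = 8
  seg 9: (49.305,-22.092) -> (57.083,-14.314), length = 11
  seg 10: (57.083,-14.314) -> (48.598,-22.799), length = 12
Total = 80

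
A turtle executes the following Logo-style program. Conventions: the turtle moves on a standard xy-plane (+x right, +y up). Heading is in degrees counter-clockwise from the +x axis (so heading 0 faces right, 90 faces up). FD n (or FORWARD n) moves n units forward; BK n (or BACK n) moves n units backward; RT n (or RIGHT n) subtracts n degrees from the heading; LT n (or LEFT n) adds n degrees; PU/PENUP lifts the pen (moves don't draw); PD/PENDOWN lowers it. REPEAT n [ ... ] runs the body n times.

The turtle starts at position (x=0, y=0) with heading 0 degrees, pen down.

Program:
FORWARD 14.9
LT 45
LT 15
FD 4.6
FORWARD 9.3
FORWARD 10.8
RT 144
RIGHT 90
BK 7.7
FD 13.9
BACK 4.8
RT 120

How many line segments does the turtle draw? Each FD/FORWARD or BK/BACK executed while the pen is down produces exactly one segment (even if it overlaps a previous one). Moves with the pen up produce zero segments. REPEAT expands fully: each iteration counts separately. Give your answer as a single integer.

Executing turtle program step by step:
Start: pos=(0,0), heading=0, pen down
FD 14.9: (0,0) -> (14.9,0) [heading=0, draw]
LT 45: heading 0 -> 45
LT 15: heading 45 -> 60
FD 4.6: (14.9,0) -> (17.2,3.984) [heading=60, draw]
FD 9.3: (17.2,3.984) -> (21.85,12.038) [heading=60, draw]
FD 10.8: (21.85,12.038) -> (27.25,21.391) [heading=60, draw]
RT 144: heading 60 -> 276
RT 90: heading 276 -> 186
BK 7.7: (27.25,21.391) -> (34.908,22.196) [heading=186, draw]
FD 13.9: (34.908,22.196) -> (21.084,20.743) [heading=186, draw]
BK 4.8: (21.084,20.743) -> (25.858,21.244) [heading=186, draw]
RT 120: heading 186 -> 66
Final: pos=(25.858,21.244), heading=66, 7 segment(s) drawn
Segments drawn: 7

Answer: 7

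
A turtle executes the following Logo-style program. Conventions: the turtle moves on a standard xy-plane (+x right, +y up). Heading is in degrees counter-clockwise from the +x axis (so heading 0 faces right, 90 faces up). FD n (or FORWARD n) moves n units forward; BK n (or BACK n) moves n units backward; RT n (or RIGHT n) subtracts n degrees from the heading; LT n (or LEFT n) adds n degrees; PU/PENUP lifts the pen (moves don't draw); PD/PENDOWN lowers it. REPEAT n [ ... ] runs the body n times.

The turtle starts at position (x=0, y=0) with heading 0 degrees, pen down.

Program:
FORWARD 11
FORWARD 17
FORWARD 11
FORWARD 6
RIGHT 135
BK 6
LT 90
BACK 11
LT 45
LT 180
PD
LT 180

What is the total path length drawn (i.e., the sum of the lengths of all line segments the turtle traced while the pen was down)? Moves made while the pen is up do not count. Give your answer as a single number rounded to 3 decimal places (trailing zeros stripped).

Executing turtle program step by step:
Start: pos=(0,0), heading=0, pen down
FD 11: (0,0) -> (11,0) [heading=0, draw]
FD 17: (11,0) -> (28,0) [heading=0, draw]
FD 11: (28,0) -> (39,0) [heading=0, draw]
FD 6: (39,0) -> (45,0) [heading=0, draw]
RT 135: heading 0 -> 225
BK 6: (45,0) -> (49.243,4.243) [heading=225, draw]
LT 90: heading 225 -> 315
BK 11: (49.243,4.243) -> (41.464,12.021) [heading=315, draw]
LT 45: heading 315 -> 0
LT 180: heading 0 -> 180
PD: pen down
LT 180: heading 180 -> 0
Final: pos=(41.464,12.021), heading=0, 6 segment(s) drawn

Segment lengths:
  seg 1: (0,0) -> (11,0), length = 11
  seg 2: (11,0) -> (28,0), length = 17
  seg 3: (28,0) -> (39,0), length = 11
  seg 4: (39,0) -> (45,0), length = 6
  seg 5: (45,0) -> (49.243,4.243), length = 6
  seg 6: (49.243,4.243) -> (41.464,12.021), length = 11
Total = 62

Answer: 62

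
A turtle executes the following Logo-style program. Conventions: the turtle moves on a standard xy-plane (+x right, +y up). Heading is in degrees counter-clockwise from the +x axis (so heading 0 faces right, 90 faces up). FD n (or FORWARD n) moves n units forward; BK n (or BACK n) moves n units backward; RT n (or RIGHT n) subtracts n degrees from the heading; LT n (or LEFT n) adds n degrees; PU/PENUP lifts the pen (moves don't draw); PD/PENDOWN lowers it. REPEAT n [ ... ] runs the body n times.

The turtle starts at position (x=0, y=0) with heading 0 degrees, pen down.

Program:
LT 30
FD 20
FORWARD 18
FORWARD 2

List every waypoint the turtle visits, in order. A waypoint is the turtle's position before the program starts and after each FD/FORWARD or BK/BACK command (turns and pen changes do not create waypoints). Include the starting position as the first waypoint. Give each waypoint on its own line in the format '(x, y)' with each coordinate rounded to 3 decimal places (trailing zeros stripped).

Answer: (0, 0)
(17.321, 10)
(32.909, 19)
(34.641, 20)

Derivation:
Executing turtle program step by step:
Start: pos=(0,0), heading=0, pen down
LT 30: heading 0 -> 30
FD 20: (0,0) -> (17.321,10) [heading=30, draw]
FD 18: (17.321,10) -> (32.909,19) [heading=30, draw]
FD 2: (32.909,19) -> (34.641,20) [heading=30, draw]
Final: pos=(34.641,20), heading=30, 3 segment(s) drawn
Waypoints (4 total):
(0, 0)
(17.321, 10)
(32.909, 19)
(34.641, 20)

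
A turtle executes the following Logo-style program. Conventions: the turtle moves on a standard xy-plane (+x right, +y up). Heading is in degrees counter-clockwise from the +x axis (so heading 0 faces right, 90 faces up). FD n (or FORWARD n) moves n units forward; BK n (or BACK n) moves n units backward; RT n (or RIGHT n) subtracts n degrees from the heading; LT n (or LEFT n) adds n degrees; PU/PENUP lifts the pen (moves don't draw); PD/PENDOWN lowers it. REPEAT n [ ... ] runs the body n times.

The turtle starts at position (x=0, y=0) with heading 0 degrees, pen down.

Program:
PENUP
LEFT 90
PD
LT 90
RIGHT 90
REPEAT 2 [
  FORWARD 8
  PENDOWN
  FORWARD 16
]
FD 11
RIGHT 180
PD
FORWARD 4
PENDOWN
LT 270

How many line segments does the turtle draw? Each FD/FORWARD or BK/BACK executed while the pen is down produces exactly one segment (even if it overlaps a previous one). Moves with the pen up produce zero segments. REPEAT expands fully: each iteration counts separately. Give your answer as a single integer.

Executing turtle program step by step:
Start: pos=(0,0), heading=0, pen down
PU: pen up
LT 90: heading 0 -> 90
PD: pen down
LT 90: heading 90 -> 180
RT 90: heading 180 -> 90
REPEAT 2 [
  -- iteration 1/2 --
  FD 8: (0,0) -> (0,8) [heading=90, draw]
  PD: pen down
  FD 16: (0,8) -> (0,24) [heading=90, draw]
  -- iteration 2/2 --
  FD 8: (0,24) -> (0,32) [heading=90, draw]
  PD: pen down
  FD 16: (0,32) -> (0,48) [heading=90, draw]
]
FD 11: (0,48) -> (0,59) [heading=90, draw]
RT 180: heading 90 -> 270
PD: pen down
FD 4: (0,59) -> (0,55) [heading=270, draw]
PD: pen down
LT 270: heading 270 -> 180
Final: pos=(0,55), heading=180, 6 segment(s) drawn
Segments drawn: 6

Answer: 6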